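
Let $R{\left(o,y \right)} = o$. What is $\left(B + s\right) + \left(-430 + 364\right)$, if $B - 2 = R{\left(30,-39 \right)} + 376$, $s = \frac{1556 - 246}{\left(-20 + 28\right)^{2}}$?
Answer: $\frac{11599}{32} \approx 362.47$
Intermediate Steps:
$s = \frac{655}{32}$ ($s = \frac{1556 - 246}{8^{2}} = \frac{1310}{64} = 1310 \cdot \frac{1}{64} = \frac{655}{32} \approx 20.469$)
$B = 408$ ($B = 2 + \left(30 + 376\right) = 2 + 406 = 408$)
$\left(B + s\right) + \left(-430 + 364\right) = \left(408 + \frac{655}{32}\right) + \left(-430 + 364\right) = \frac{13711}{32} - 66 = \frac{11599}{32}$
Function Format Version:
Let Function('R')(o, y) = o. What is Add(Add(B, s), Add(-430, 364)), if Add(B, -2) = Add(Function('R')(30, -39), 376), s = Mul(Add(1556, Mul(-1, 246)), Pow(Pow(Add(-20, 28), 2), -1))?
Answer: Rational(11599, 32) ≈ 362.47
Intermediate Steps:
s = Rational(655, 32) (s = Mul(Add(1556, -246), Pow(Pow(8, 2), -1)) = Mul(1310, Pow(64, -1)) = Mul(1310, Rational(1, 64)) = Rational(655, 32) ≈ 20.469)
B = 408 (B = Add(2, Add(30, 376)) = Add(2, 406) = 408)
Add(Add(B, s), Add(-430, 364)) = Add(Add(408, Rational(655, 32)), Add(-430, 364)) = Add(Rational(13711, 32), -66) = Rational(11599, 32)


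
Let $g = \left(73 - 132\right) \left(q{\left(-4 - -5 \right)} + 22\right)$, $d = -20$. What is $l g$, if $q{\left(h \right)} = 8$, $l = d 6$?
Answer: $212400$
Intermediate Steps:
$l = -120$ ($l = \left(-20\right) 6 = -120$)
$g = -1770$ ($g = \left(73 - 132\right) \left(8 + 22\right) = \left(-59\right) 30 = -1770$)
$l g = \left(-120\right) \left(-1770\right) = 212400$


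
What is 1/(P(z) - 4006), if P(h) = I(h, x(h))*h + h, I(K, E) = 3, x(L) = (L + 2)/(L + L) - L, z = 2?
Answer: -1/3998 ≈ -0.00025012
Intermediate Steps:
x(L) = -L + (2 + L)/(2*L) (x(L) = (2 + L)/((2*L)) - L = (2 + L)*(1/(2*L)) - L = (2 + L)/(2*L) - L = -L + (2 + L)/(2*L))
P(h) = 4*h (P(h) = 3*h + h = 4*h)
1/(P(z) - 4006) = 1/(4*2 - 4006) = 1/(8 - 4006) = 1/(-3998) = -1/3998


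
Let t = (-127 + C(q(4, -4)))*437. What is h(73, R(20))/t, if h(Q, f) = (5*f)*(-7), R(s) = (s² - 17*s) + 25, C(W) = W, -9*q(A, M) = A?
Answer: 26775/501239 ≈ 0.053418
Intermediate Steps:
q(A, M) = -A/9
R(s) = 25 + s² - 17*s
h(Q, f) = -35*f
t = -501239/9 (t = (-127 - ⅑*4)*437 = (-127 - 4/9)*437 = -1147/9*437 = -501239/9 ≈ -55693.)
h(73, R(20))/t = (-35*(25 + 20² - 17*20))/(-501239/9) = -35*(25 + 400 - 340)*(-9/501239) = -35*85*(-9/501239) = -2975*(-9/501239) = 26775/501239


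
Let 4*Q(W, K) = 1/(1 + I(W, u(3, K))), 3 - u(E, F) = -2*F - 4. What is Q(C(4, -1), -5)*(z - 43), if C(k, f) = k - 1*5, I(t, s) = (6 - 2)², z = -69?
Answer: -28/17 ≈ -1.6471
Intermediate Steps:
u(E, F) = 7 + 2*F (u(E, F) = 3 - (-2*F - 4) = 3 - (-4 - 2*F) = 3 + (4 + 2*F) = 7 + 2*F)
I(t, s) = 16 (I(t, s) = 4² = 16)
C(k, f) = -5 + k (C(k, f) = k - 5 = -5 + k)
Q(W, K) = 1/68 (Q(W, K) = 1/(4*(1 + 16)) = (¼)/17 = (¼)*(1/17) = 1/68)
Q(C(4, -1), -5)*(z - 43) = (-69 - 43)/68 = (1/68)*(-112) = -28/17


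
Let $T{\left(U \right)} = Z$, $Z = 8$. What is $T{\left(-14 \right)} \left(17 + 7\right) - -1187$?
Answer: $1379$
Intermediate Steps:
$T{\left(U \right)} = 8$
$T{\left(-14 \right)} \left(17 + 7\right) - -1187 = 8 \left(17 + 7\right) - -1187 = 8 \cdot 24 + 1187 = 192 + 1187 = 1379$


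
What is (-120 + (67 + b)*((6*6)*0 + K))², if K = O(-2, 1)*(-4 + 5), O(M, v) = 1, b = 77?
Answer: 576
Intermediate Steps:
K = 1 (K = 1*(-4 + 5) = 1*1 = 1)
(-120 + (67 + b)*((6*6)*0 + K))² = (-120 + (67 + 77)*((6*6)*0 + 1))² = (-120 + 144*(36*0 + 1))² = (-120 + 144*(0 + 1))² = (-120 + 144*1)² = (-120 + 144)² = 24² = 576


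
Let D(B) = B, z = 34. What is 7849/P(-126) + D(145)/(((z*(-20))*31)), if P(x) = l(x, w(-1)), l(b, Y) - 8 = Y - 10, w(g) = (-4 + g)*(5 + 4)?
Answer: -704101/4216 ≈ -167.01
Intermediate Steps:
w(g) = -36 + 9*g (w(g) = (-4 + g)*9 = -36 + 9*g)
l(b, Y) = -2 + Y (l(b, Y) = 8 + (Y - 10) = 8 + (-10 + Y) = -2 + Y)
P(x) = -47 (P(x) = -2 + (-36 + 9*(-1)) = -2 + (-36 - 9) = -2 - 45 = -47)
7849/P(-126) + D(145)/(((z*(-20))*31)) = 7849/(-47) + 145/(((34*(-20))*31)) = 7849*(-1/47) + 145/((-680*31)) = -167 + 145/(-21080) = -167 + 145*(-1/21080) = -167 - 29/4216 = -704101/4216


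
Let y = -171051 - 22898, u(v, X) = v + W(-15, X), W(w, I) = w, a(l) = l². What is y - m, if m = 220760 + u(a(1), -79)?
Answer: -414695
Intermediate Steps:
u(v, X) = -15 + v (u(v, X) = v - 15 = -15 + v)
m = 220746 (m = 220760 + (-15 + 1²) = 220760 + (-15 + 1) = 220760 - 14 = 220746)
y = -193949
y - m = -193949 - 1*220746 = -193949 - 220746 = -414695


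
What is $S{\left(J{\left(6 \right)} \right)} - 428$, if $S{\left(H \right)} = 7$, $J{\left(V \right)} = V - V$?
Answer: $-421$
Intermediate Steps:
$J{\left(V \right)} = 0$
$S{\left(J{\left(6 \right)} \right)} - 428 = 7 - 428 = -421$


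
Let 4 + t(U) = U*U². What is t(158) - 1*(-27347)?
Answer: 3971655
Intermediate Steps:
t(U) = -4 + U³ (t(U) = -4 + U*U² = -4 + U³)
t(158) - 1*(-27347) = (-4 + 158³) - 1*(-27347) = (-4 + 3944312) + 27347 = 3944308 + 27347 = 3971655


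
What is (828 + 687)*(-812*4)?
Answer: -4920720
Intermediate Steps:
(828 + 687)*(-812*4) = 1515*(-3248) = -4920720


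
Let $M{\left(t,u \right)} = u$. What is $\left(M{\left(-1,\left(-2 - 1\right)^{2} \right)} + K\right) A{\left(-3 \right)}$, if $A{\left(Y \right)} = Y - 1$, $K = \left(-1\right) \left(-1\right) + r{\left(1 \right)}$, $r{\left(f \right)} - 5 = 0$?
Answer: $-60$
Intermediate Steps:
$r{\left(f \right)} = 5$ ($r{\left(f \right)} = 5 + 0 = 5$)
$K = 6$ ($K = \left(-1\right) \left(-1\right) + 5 = 1 + 5 = 6$)
$A{\left(Y \right)} = -1 + Y$ ($A{\left(Y \right)} = Y - 1 = -1 + Y$)
$\left(M{\left(-1,\left(-2 - 1\right)^{2} \right)} + K\right) A{\left(-3 \right)} = \left(\left(-2 - 1\right)^{2} + 6\right) \left(-1 - 3\right) = \left(\left(-3\right)^{2} + 6\right) \left(-4\right) = \left(9 + 6\right) \left(-4\right) = 15 \left(-4\right) = -60$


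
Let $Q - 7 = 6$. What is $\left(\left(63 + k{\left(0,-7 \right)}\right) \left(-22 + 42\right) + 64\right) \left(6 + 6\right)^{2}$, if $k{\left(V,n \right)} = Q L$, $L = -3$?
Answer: $78336$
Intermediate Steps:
$Q = 13$ ($Q = 7 + 6 = 13$)
$k{\left(V,n \right)} = -39$ ($k{\left(V,n \right)} = 13 \left(-3\right) = -39$)
$\left(\left(63 + k{\left(0,-7 \right)}\right) \left(-22 + 42\right) + 64\right) \left(6 + 6\right)^{2} = \left(\left(63 - 39\right) \left(-22 + 42\right) + 64\right) \left(6 + 6\right)^{2} = \left(24 \cdot 20 + 64\right) 12^{2} = \left(480 + 64\right) 144 = 544 \cdot 144 = 78336$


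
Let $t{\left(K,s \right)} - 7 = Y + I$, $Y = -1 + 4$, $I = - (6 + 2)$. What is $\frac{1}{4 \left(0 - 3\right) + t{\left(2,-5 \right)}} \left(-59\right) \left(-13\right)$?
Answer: $- \frac{767}{10} \approx -76.7$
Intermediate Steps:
$I = -8$ ($I = \left(-1\right) 8 = -8$)
$Y = 3$
$t{\left(K,s \right)} = 2$ ($t{\left(K,s \right)} = 7 + \left(3 - 8\right) = 7 - 5 = 2$)
$\frac{1}{4 \left(0 - 3\right) + t{\left(2,-5 \right)}} \left(-59\right) \left(-13\right) = \frac{1}{4 \left(0 - 3\right) + 2} \left(-59\right) \left(-13\right) = \frac{1}{4 \left(-3\right) + 2} \left(-59\right) \left(-13\right) = \frac{1}{-12 + 2} \left(-59\right) \left(-13\right) = \frac{1}{-10} \left(-59\right) \left(-13\right) = \left(- \frac{1}{10}\right) \left(-59\right) \left(-13\right) = \frac{59}{10} \left(-13\right) = - \frac{767}{10}$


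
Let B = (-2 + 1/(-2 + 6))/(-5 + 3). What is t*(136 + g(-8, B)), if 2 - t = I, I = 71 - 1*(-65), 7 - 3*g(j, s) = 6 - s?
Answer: -73231/4 ≈ -18308.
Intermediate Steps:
B = 7/8 (B = (-2 + 1/4)/(-2) = (-2 + ¼)*(-½) = -7/4*(-½) = 7/8 ≈ 0.87500)
g(j, s) = ⅓ + s/3 (g(j, s) = 7/3 - (6 - s)/3 = 7/3 + (-2 + s/3) = ⅓ + s/3)
I = 136 (I = 71 + 65 = 136)
t = -134 (t = 2 - 1*136 = 2 - 136 = -134)
t*(136 + g(-8, B)) = -134*(136 + (⅓ + (⅓)*(7/8))) = -134*(136 + (⅓ + 7/24)) = -134*(136 + 5/8) = -134*1093/8 = -73231/4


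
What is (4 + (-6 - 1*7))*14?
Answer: -126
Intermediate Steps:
(4 + (-6 - 1*7))*14 = (4 + (-6 - 7))*14 = (4 - 13)*14 = -9*14 = -126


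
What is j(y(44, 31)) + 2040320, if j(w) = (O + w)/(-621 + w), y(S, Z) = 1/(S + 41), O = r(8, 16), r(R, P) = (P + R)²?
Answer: 107696201919/52784 ≈ 2.0403e+6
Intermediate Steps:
O = 576 (O = (16 + 8)² = 24² = 576)
y(S, Z) = 1/(41 + S)
j(w) = (576 + w)/(-621 + w)
j(y(44, 31)) + 2040320 = (576 + 1/(41 + 44))/(-621 + 1/(41 + 44)) + 2040320 = (576 + 1/85)/(-621 + 1/85) + 2040320 = (48961/85)/(-52784/85) + 2040320 = -85/52784*48961/85 + 2040320 = -48961/52784 + 2040320 = 107696201919/52784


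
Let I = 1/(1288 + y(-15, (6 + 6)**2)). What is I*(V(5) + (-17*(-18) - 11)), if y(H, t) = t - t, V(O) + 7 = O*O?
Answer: 313/1288 ≈ 0.24301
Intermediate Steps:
V(O) = -7 + O**2 (V(O) = -7 + O*O = -7 + O**2)
y(H, t) = 0
I = 1/1288 (I = 1/(1288 + 0) = 1/1288 ≈ 0.00077640)
I*(V(5) + (-17*(-18) - 11)) = ((-7 + 5**2) + (-17*(-18) - 11))/1288 = ((-7 + 25) + (306 - 11))/1288 = (18 + 295)/1288 = (1/1288)*313 = 313/1288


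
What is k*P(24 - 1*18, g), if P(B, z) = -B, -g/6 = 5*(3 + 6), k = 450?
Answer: -2700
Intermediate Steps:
g = -270 (g = -30*(3 + 6) = -30*9 = -6*45 = -270)
k*P(24 - 1*18, g) = 450*(-(24 - 1*18)) = 450*(-(24 - 18)) = 450*(-1*6) = 450*(-6) = -2700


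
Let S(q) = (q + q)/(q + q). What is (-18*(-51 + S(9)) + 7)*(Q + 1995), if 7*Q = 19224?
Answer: 30102423/7 ≈ 4.3003e+6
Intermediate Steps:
Q = 19224/7 (Q = (1/7)*19224 = 19224/7 ≈ 2746.3)
S(q) = 1 (S(q) = (2*q)/((2*q)) = (2*q)*(1/(2*q)) = 1)
(-18*(-51 + S(9)) + 7)*(Q + 1995) = (-18*(-51 + 1) + 7)*(19224/7 + 1995) = (-18*(-50) + 7)*(33189/7) = (900 + 7)*(33189/7) = 907*(33189/7) = 30102423/7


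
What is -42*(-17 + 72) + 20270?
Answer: 17960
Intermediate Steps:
-42*(-17 + 72) + 20270 = -42*55 + 20270 = -2310 + 20270 = 17960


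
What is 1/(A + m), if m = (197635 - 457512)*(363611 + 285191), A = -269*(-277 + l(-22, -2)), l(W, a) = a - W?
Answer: -1/168608648221 ≈ -5.9309e-12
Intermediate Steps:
A = 69133 (A = -269*(-277 + (-2 - 1*(-22))) = -269*(-277 + (-2 + 22)) = -269*(-277 + 20) = -269*(-257) = 69133)
m = -168608717354 (m = -259877*648802 = -168608717354)
1/(A + m) = 1/(69133 - 168608717354) = 1/(-168608648221) = -1/168608648221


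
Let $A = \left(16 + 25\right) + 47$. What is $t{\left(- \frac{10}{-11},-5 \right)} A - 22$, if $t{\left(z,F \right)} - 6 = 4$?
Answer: $858$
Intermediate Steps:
$t{\left(z,F \right)} = 10$ ($t{\left(z,F \right)} = 6 + 4 = 10$)
$A = 88$ ($A = 41 + 47 = 88$)
$t{\left(- \frac{10}{-11},-5 \right)} A - 22 = 10 \cdot 88 - 22 = 880 - 22 = 858$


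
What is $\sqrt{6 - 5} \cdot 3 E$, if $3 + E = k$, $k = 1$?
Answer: $-6$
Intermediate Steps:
$E = -2$ ($E = -3 + 1 = -2$)
$\sqrt{6 - 5} \cdot 3 E = \sqrt{6 - 5} \cdot 3 \left(-2\right) = \sqrt{1} \cdot 3 \left(-2\right) = 1 \cdot 3 \left(-2\right) = 3 \left(-2\right) = -6$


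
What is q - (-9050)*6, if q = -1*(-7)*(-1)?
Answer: 54293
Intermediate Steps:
q = -7 (q = 7*(-1) = -7)
q - (-9050)*6 = -7 - (-9050)*6 = -7 - 181*(-300) = -7 + 54300 = 54293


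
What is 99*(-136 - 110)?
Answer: -24354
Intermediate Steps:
99*(-136 - 110) = 99*(-246) = -24354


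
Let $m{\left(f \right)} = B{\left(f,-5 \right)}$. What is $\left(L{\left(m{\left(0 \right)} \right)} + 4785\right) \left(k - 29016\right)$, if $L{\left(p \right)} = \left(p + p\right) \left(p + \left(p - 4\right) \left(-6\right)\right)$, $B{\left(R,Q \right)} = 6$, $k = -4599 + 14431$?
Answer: $-90414192$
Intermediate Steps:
$k = 9832$
$m{\left(f \right)} = 6$
$L{\left(p \right)} = 2 p \left(24 - 5 p\right)$ ($L{\left(p \right)} = 2 p \left(p + \left(-4 + p\right) \left(-6\right)\right) = 2 p \left(p - \left(-24 + 6 p\right)\right) = 2 p \left(24 - 5 p\right)$)
$\left(L{\left(m{\left(0 \right)} \right)} + 4785\right) \left(k - 29016\right) = \left(2 \cdot 6 \left(24 - 30\right) + 4785\right) \left(9832 - 29016\right) = \left(2 \cdot 6 \left(24 - 30\right) + 4785\right) \left(-19184\right) = \left(2 \cdot 6 \left(-6\right) + 4785\right) \left(-19184\right) = \left(-72 + 4785\right) \left(-19184\right) = 4713 \left(-19184\right) = -90414192$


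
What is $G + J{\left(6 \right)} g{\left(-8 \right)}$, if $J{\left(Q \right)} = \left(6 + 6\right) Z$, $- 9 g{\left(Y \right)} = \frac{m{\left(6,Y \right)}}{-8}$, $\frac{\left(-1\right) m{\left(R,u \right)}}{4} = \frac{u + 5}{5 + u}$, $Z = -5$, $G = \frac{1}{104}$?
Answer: $\frac{1043}{312} \approx 3.3429$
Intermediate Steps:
$G = \frac{1}{104} \approx 0.0096154$
$m{\left(R,u \right)} = -4$ ($m{\left(R,u \right)} = - 4 \frac{u + 5}{5 + u} = - 4 \frac{5 + u}{5 + u} = \left(-4\right) 1 = -4$)
$g{\left(Y \right)} = - \frac{1}{18}$ ($g{\left(Y \right)} = - \frac{\left(-4\right) \frac{1}{-8}}{9} = - \frac{\left(-4\right) \left(- \frac{1}{8}\right)}{9} = \left(- \frac{1}{9}\right) \frac{1}{2} = - \frac{1}{18}$)
$J{\left(Q \right)} = -60$ ($J{\left(Q \right)} = \left(6 + 6\right) \left(-5\right) = 12 \left(-5\right) = -60$)
$G + J{\left(6 \right)} g{\left(-8 \right)} = \frac{1}{104} - - \frac{10}{3} = \frac{1}{104} + \frac{10}{3} = \frac{1043}{312}$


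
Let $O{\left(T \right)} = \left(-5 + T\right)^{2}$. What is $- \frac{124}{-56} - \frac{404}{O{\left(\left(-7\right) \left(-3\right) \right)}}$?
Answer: $\frac{285}{448} \approx 0.63616$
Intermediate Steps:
$- \frac{124}{-56} - \frac{404}{O{\left(\left(-7\right) \left(-3\right) \right)}} = - \frac{124}{-56} - \frac{404}{\left(-5 - -21\right)^{2}} = \left(-124\right) \left(- \frac{1}{56}\right) - \frac{404}{\left(-5 + 21\right)^{2}} = \frac{31}{14} - \frac{404}{16^{2}} = \frac{31}{14} - \frac{404}{256} = \frac{31}{14} - \frac{101}{64} = \frac{285}{448}$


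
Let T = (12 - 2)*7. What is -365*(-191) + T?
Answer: 69785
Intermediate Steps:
T = 70 (T = 10*7 = 70)
-365*(-191) + T = -365*(-191) + 70 = 69715 + 70 = 69785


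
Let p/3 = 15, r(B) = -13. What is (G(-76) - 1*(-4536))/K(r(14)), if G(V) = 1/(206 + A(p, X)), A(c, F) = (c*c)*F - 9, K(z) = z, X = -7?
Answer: -63404207/181714 ≈ -348.92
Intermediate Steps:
p = 45 (p = 3*15 = 45)
A(c, F) = -9 + F*c² (A(c, F) = c²*F - 9 = F*c² - 9 = -9 + F*c²)
G(V) = -1/13978 (G(V) = 1/(206 + (-9 - 7*45²)) = 1/(206 + (-9 - 7*2025)) = 1/(206 + (-9 - 14175)) = 1/(206 - 14184) = 1/(-13978) = -1/13978)
(G(-76) - 1*(-4536))/K(r(14)) = (-1/13978 - 1*(-4536))/(-13) = (-1/13978 + 4536)*(-1/13) = (63404207/13978)*(-1/13) = -63404207/181714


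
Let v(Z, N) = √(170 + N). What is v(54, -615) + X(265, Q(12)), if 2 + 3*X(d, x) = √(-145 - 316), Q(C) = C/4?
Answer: -⅔ + I*√445 + I*√461/3 ≈ -0.66667 + 28.252*I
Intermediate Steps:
Q(C) = C/4 (Q(C) = C*(¼) = C/4)
X(d, x) = -⅔ + I*√461/3 (X(d, x) = -⅔ + √(-145 - 316)/3 = -⅔ + √(-461)/3 = -⅔ + (I*√461)/3 = -⅔ + I*√461/3)
v(54, -615) + X(265, Q(12)) = √(170 - 615) + (-⅔ + I*√461/3) = √(-445) + (-⅔ + I*√461/3) = I*√445 + (-⅔ + I*√461/3) = -⅔ + I*√445 + I*√461/3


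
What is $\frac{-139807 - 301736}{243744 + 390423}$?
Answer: $- \frac{147181}{211389} \approx -0.69626$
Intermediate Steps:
$\frac{-139807 - 301736}{243744 + 390423} = - \frac{441543}{634167} = \left(-441543\right) \frac{1}{634167} = - \frac{147181}{211389}$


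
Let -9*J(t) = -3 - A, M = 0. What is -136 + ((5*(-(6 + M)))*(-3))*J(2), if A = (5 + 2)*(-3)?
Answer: -316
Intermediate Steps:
A = -21 (A = 7*(-3) = -21)
J(t) = -2 (J(t) = -(-3 - 1*(-21))/9 = -(-3 + 21)/9 = -⅑*18 = -2)
-136 + ((5*(-(6 + M)))*(-3))*J(2) = -136 + ((5*(-(6 + 0)))*(-3))*(-2) = -136 + ((5*(-1*6))*(-3))*(-2) = -136 + ((5*(-6))*(-3))*(-2) = -136 - 30*(-3)*(-2) = -136 + 90*(-2) = -136 - 180 = -316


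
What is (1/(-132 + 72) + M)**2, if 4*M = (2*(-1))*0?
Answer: 1/3600 ≈ 0.00027778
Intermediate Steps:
M = 0 (M = ((2*(-1))*0)/4 = (-2*0)/4 = (1/4)*0 = 0)
(1/(-132 + 72) + M)**2 = (1/(-132 + 72) + 0)**2 = (1/(-60) + 0)**2 = (-1/60 + 0)**2 = (-1/60)**2 = 1/3600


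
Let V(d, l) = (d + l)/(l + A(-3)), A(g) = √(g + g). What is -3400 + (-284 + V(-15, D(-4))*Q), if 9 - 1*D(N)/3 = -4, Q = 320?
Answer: 12*(-307*√6 + 11333*I)/(√6 - 39*I) ≈ -3487.9 - 12.32*I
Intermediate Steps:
A(g) = √2*√g (A(g) = √(2*g) = √2*√g)
D(N) = 39 (D(N) = 27 - 3*(-4) = 27 + 12 = 39)
V(d, l) = (d + l)/(l + I*√6) (V(d, l) = (d + l)/(l + √2*√(-3)) = (d + l)/(l + √2*(I*√3)) = (d + l)/(l + I*√6))
-3400 + (-284 + V(-15, D(-4))*Q) = -3400 + (-284 + ((-15 + 39)/(39 + I*√6))*320) = -3400 + (-284 + (24/(39 + I*√6))*320) = -3400 + (-284 + 7680/(39 + I*√6)) = -3684 + 7680/(39 + I*√6)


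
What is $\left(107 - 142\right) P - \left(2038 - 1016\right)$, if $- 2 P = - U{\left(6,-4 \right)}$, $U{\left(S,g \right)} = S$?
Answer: $-1127$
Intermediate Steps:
$P = 3$ ($P = - \frac{\left(-1\right) 6}{2} = \left(- \frac{1}{2}\right) \left(-6\right) = 3$)
$\left(107 - 142\right) P - \left(2038 - 1016\right) = \left(107 - 142\right) 3 - \left(2038 - 1016\right) = \left(-35\right) 3 - \left(2038 - 1016\right) = -105 - 1022 = -1127$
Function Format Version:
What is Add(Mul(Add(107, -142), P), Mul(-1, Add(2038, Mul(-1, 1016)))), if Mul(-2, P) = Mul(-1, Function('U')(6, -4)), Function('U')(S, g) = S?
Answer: -1127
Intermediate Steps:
P = 3 (P = Mul(Rational(-1, 2), Mul(-1, 6)) = Mul(Rational(-1, 2), -6) = 3)
Add(Mul(Add(107, -142), P), Mul(-1, Add(2038, Mul(-1, 1016)))) = Add(Mul(Add(107, -142), 3), Mul(-1, Add(2038, Mul(-1, 1016)))) = Add(Mul(-35, 3), Mul(-1, Add(2038, -1016))) = Add(-105, Mul(-1, 1022)) = Add(-105, -1022) = -1127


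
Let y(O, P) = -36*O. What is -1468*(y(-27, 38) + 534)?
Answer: -2210808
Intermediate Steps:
-1468*(y(-27, 38) + 534) = -1468*(-36*(-27) + 534) = -1468*(972 + 534) = -1468*1506 = -2210808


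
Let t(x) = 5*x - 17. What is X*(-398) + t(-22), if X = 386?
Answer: -153755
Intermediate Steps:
t(x) = -17 + 5*x
X*(-398) + t(-22) = 386*(-398) + (-17 + 5*(-22)) = -153628 + (-17 - 110) = -153628 - 127 = -153755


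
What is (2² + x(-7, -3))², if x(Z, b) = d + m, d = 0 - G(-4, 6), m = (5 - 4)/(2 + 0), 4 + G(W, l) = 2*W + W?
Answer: 1681/4 ≈ 420.25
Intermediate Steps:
G(W, l) = -4 + 3*W (G(W, l) = -4 + (2*W + W) = -4 + 3*W)
m = ½ (m = 1/2 = 1*(½) = ½ ≈ 0.50000)
d = 16 (d = 0 - (-4 + 3*(-4)) = 0 - (-4 - 12) = 0 - 1*(-16) = 0 + 16 = 16)
x(Z, b) = 33/2 (x(Z, b) = 16 + ½ = 33/2)
(2² + x(-7, -3))² = (2² + 33/2)² = (4 + 33/2)² = (41/2)² = 1681/4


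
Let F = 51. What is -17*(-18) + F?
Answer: 357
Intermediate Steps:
-17*(-18) + F = -17*(-18) + 51 = 306 + 51 = 357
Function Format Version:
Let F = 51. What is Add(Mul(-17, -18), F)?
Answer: 357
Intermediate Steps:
Add(Mul(-17, -18), F) = Add(Mul(-17, -18), 51) = Add(306, 51) = 357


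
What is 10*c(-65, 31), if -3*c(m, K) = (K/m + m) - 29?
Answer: 4094/13 ≈ 314.92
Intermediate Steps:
c(m, K) = 29/3 - m/3 - K/(3*m) (c(m, K) = -((K/m + m) - 29)/3 = -((m + K/m) - 29)/3 = -(-29 + m + K/m)/3 = 29/3 - m/3 - K/(3*m))
10*c(-65, 31) = 10*((1/3)*(-1*31 - 1*(-65)*(-29 - 65))/(-65)) = 10*((1/3)*(-1/65)*(-31 - 1*(-65)*(-94))) = 10*((1/3)*(-1/65)*(-31 - 6110)) = 10*((1/3)*(-1/65)*(-6141)) = 10*(2047/65) = 4094/13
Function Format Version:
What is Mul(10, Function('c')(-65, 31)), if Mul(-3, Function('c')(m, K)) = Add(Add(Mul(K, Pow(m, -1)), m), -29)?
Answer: Rational(4094, 13) ≈ 314.92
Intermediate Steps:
Function('c')(m, K) = Add(Rational(29, 3), Mul(Rational(-1, 3), m), Mul(Rational(-1, 3), K, Pow(m, -1))) (Function('c')(m, K) = Mul(Rational(-1, 3), Add(Add(Mul(K, Pow(m, -1)), m), -29)) = Mul(Rational(-1, 3), Add(Add(m, Mul(K, Pow(m, -1))), -29)) = Mul(Rational(-1, 3), Add(-29, m, Mul(K, Pow(m, -1)))) = Add(Rational(29, 3), Mul(Rational(-1, 3), m), Mul(Rational(-1, 3), K, Pow(m, -1))))
Mul(10, Function('c')(-65, 31)) = Mul(10, Mul(Rational(1, 3), Pow(-65, -1), Add(Mul(-1, 31), Mul(-1, -65, Add(-29, -65))))) = Mul(10, Mul(Rational(1, 3), Rational(-1, 65), Add(-31, Mul(-1, -65, -94)))) = Mul(10, Mul(Rational(1, 3), Rational(-1, 65), Add(-31, -6110))) = Mul(10, Mul(Rational(1, 3), Rational(-1, 65), -6141)) = Mul(10, Rational(2047, 65)) = Rational(4094, 13)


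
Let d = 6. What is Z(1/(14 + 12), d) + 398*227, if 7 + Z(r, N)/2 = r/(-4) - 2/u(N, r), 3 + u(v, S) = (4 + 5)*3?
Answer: 14091763/156 ≈ 90332.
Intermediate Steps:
u(v, S) = 24 (u(v, S) = -3 + (4 + 5)*3 = -3 + 9*3 = -3 + 27 = 24)
Z(r, N) = -85/6 - r/2 (Z(r, N) = -14 + 2*(r/(-4) - 2/24) = -14 + 2*(r*(-¼) - 2*1/24) = -14 + 2*(-r/4 - 1/12) = -14 + 2*(-1/12 - r/4) = -14 + (-⅙ - r/2) = -85/6 - r/2)
Z(1/(14 + 12), d) + 398*227 = (-85/6 - 1/(2*(14 + 12))) + 398*227 = (-85/6 - ½/26) + 90346 = (-85/6 - ½*1/26) + 90346 = (-85/6 - 1/52) + 90346 = -2213/156 + 90346 = 14091763/156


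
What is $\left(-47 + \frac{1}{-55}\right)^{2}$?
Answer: $\frac{6687396}{3025} \approx 2210.7$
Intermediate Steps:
$\left(-47 + \frac{1}{-55}\right)^{2} = \left(-47 - \frac{1}{55}\right)^{2} = \left(- \frac{2586}{55}\right)^{2} = \frac{6687396}{3025}$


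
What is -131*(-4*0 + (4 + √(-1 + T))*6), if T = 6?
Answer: -3144 - 786*√5 ≈ -4901.5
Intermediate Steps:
-131*(-4*0 + (4 + √(-1 + T))*6) = -131*(-4*0 + (4 + √(-1 + 6))*6) = -131*(0 + (4 + √5)*6) = -131*(0 + (24 + 6*√5)) = -131*(24 + 6*√5) = -3144 - 786*√5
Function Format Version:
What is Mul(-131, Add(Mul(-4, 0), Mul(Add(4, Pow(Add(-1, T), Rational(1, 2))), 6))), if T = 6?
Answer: Add(-3144, Mul(-786, Pow(5, Rational(1, 2)))) ≈ -4901.5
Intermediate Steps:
Mul(-131, Add(Mul(-4, 0), Mul(Add(4, Pow(Add(-1, T), Rational(1, 2))), 6))) = Mul(-131, Add(Mul(-4, 0), Mul(Add(4, Pow(Add(-1, 6), Rational(1, 2))), 6))) = Mul(-131, Add(0, Mul(Add(4, Pow(5, Rational(1, 2))), 6))) = Mul(-131, Add(0, Add(24, Mul(6, Pow(5, Rational(1, 2)))))) = Mul(-131, Add(24, Mul(6, Pow(5, Rational(1, 2))))) = Add(-3144, Mul(-786, Pow(5, Rational(1, 2))))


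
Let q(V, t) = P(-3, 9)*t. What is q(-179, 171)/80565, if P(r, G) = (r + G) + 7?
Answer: 741/26855 ≈ 0.027593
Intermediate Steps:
P(r, G) = 7 + G + r (P(r, G) = (G + r) + 7 = 7 + G + r)
q(V, t) = 13*t (q(V, t) = (7 + 9 - 3)*t = 13*t)
q(-179, 171)/80565 = (13*171)/80565 = 2223*(1/80565) = 741/26855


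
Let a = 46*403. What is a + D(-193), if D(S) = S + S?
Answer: 18152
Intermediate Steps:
a = 18538
D(S) = 2*S
a + D(-193) = 18538 + 2*(-193) = 18538 - 386 = 18152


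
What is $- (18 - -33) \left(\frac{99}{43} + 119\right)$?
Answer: $- \frac{266016}{43} \approx -6186.4$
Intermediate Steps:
$- (18 - -33) \left(\frac{99}{43} + 119\right) = - (18 + 33) \left(99 \cdot \frac{1}{43} + 119\right) = \left(-1\right) 51 \left(\frac{99}{43} + 119\right) = \left(-51\right) \frac{5216}{43} = - \frac{266016}{43}$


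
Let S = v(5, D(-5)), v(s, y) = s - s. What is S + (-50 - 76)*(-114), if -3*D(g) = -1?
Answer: 14364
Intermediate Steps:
D(g) = 1/3 (D(g) = -1/3*(-1) = 1/3)
v(s, y) = 0
S = 0
S + (-50 - 76)*(-114) = 0 + (-50 - 76)*(-114) = 0 - 126*(-114) = 0 + 14364 = 14364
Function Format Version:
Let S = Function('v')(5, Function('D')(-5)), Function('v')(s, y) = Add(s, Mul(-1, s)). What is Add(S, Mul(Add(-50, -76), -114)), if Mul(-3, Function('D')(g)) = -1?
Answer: 14364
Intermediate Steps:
Function('D')(g) = Rational(1, 3) (Function('D')(g) = Mul(Rational(-1, 3), -1) = Rational(1, 3))
Function('v')(s, y) = 0
S = 0
Add(S, Mul(Add(-50, -76), -114)) = Add(0, Mul(Add(-50, -76), -114)) = Add(0, Mul(-126, -114)) = Add(0, 14364) = 14364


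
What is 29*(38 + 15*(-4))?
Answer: -638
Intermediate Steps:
29*(38 + 15*(-4)) = 29*(38 - 60) = 29*(-22) = -638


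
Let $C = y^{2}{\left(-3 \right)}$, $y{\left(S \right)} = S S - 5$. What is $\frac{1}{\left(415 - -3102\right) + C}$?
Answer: $\frac{1}{3533} \approx 0.00028305$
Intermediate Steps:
$y{\left(S \right)} = -5 + S^{2}$ ($y{\left(S \right)} = S^{2} - 5 = -5 + S^{2}$)
$C = 16$ ($C = \left(-5 + \left(-3\right)^{2}\right)^{2} = \left(-5 + 9\right)^{2} = 4^{2} = 16$)
$\frac{1}{\left(415 - -3102\right) + C} = \frac{1}{\left(415 - -3102\right) + 16} = \frac{1}{\left(415 + 3102\right) + 16} = \frac{1}{3517 + 16} = \frac{1}{3533}$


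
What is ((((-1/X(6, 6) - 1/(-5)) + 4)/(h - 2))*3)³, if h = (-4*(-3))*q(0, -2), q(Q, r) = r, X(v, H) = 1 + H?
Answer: -9663597/94196375 ≈ -0.10259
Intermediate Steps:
h = -24 (h = -4*(-3)*(-2) = 12*(-2) = -24)
((((-1/X(6, 6) - 1/(-5)) + 4)/(h - 2))*3)³ = ((((-1/(1 + 6) - 1/(-5)) + 4)/(-24 - 2))*3)³ = ((((-1/7 - 1*(-⅕)) + 4)/(-26))*3)³ = ((((-1*⅐ + ⅕) + 4)*(-1/26))*3)³ = ((((-⅐ + ⅕) + 4)*(-1/26))*3)³ = (((2/35 + 4)*(-1/26))*3)³ = (((142/35)*(-1/26))*3)³ = (-71/455*3)³ = (-213/455)³ = -9663597/94196375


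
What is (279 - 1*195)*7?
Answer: 588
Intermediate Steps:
(279 - 1*195)*7 = (279 - 195)*7 = 84*7 = 588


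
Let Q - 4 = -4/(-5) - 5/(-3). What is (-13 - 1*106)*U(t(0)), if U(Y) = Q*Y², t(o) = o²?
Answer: 0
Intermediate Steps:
Q = 97/15 (Q = 4 + (-4/(-5) - 5/(-3)) = 4 + (-4*(-⅕) - 5*(-⅓)) = 4 + (⅘ + 5/3) = 4 + 37/15 = 97/15 ≈ 6.4667)
U(Y) = 97*Y²/15
(-13 - 1*106)*U(t(0)) = (-13 - 1*106)*(97*(0²)²/15) = (-13 - 106)*((97/15)*0²) = -11543*0/15 = -119*0 = 0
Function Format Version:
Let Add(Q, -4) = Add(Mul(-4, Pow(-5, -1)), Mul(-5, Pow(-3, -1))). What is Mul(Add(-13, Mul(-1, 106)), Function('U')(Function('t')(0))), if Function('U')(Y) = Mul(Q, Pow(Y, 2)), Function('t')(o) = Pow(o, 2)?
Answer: 0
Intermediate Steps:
Q = Rational(97, 15) (Q = Add(4, Add(Mul(-4, Pow(-5, -1)), Mul(-5, Pow(-3, -1)))) = Add(4, Add(Mul(-4, Rational(-1, 5)), Mul(-5, Rational(-1, 3)))) = Add(4, Add(Rational(4, 5), Rational(5, 3))) = Add(4, Rational(37, 15)) = Rational(97, 15) ≈ 6.4667)
Function('U')(Y) = Mul(Rational(97, 15), Pow(Y, 2))
Mul(Add(-13, Mul(-1, 106)), Function('U')(Function('t')(0))) = Mul(Add(-13, Mul(-1, 106)), Mul(Rational(97, 15), Pow(Pow(0, 2), 2))) = Mul(Add(-13, -106), Mul(Rational(97, 15), Pow(0, 2))) = Mul(-119, Mul(Rational(97, 15), 0)) = Mul(-119, 0) = 0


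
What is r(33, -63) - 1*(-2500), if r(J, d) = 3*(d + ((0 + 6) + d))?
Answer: 2140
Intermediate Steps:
r(J, d) = 18 + 6*d (r(J, d) = 3*(d + (6 + d)) = 3*(6 + 2*d) = 18 + 6*d)
r(33, -63) - 1*(-2500) = (18 + 6*(-63)) - 1*(-2500) = (18 - 378) + 2500 = -360 + 2500 = 2140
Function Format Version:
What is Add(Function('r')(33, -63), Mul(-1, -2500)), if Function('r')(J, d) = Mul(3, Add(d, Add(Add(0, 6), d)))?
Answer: 2140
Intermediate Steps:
Function('r')(J, d) = Add(18, Mul(6, d)) (Function('r')(J, d) = Mul(3, Add(d, Add(6, d))) = Mul(3, Add(6, Mul(2, d))) = Add(18, Mul(6, d)))
Add(Function('r')(33, -63), Mul(-1, -2500)) = Add(Add(18, Mul(6, -63)), Mul(-1, -2500)) = Add(Add(18, -378), 2500) = Add(-360, 2500) = 2140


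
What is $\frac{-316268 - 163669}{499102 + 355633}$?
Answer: $- \frac{479937}{854735} \approx -0.5615$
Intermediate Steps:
$\frac{-316268 - 163669}{499102 + 355633} = - \frac{479937}{854735}$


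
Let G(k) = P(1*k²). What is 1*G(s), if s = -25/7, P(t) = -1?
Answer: -1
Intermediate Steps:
s = -25/7 (s = -25*⅐ = -25/7 ≈ -3.5714)
G(k) = -1
1*G(s) = 1*(-1) = -1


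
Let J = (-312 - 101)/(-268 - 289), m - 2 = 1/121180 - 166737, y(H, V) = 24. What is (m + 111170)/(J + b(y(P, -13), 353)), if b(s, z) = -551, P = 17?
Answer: 3750485251343/37140942920 ≈ 100.98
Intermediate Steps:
m = -20204947299/121180 (m = 2 + (1/121180 - 166737) = 2 - 20205189659/121180 = -20204947299/121180 ≈ -1.6674e+5)
J = 413/557 (J = -413/(-557) = -1/557*(-413) = 413/557 ≈ 0.74147)
(m + 111170)/(J + b(y(P, -13), 353)) = (-20204947299/121180 + 111170)/(413/557 - 551) = -6733366699/(121180*(-306494/557)) = -6733366699/121180*(-557/306494) = 3750485251343/37140942920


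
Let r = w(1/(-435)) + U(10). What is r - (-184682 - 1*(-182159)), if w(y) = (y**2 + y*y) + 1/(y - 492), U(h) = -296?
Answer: 90189239650742/40498123725 ≈ 2227.0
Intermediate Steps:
w(y) = 1/(-492 + y) + 2*y**2 (w(y) = (y**2 + y**2) + 1/(-492 + y) = 2*y**2 + 1/(-492 + y) = 1/(-492 + y) + 2*y**2)
r = -11987526507433/40498123725 (r = (1 - 984*(1/(-435))**2 + 2*(1/(-435))**3)/(-492 + 1/(-435)) - 296 = (1 - 984*(-1/435)**2 + 2*(-1/435)**3)/(-492 - 1/435) - 296 = (1 - 984*1/189225 + 2*(-1/82312875))/(-214021/435) - 296 = -435*(1 - 328/63075 - 2/82312875)/214021 - 296 = -435/214021*81884833/82312875 - 296 = -81884833/40498123725 - 296 = -11987526507433/40498123725 ≈ -296.00)
r - (-184682 - 1*(-182159)) = -11987526507433/40498123725 - (-184682 - 1*(-182159)) = -11987526507433/40498123725 - (-184682 + 182159) = -11987526507433/40498123725 - 1*(-2523) = -11987526507433/40498123725 + 2523 = 90189239650742/40498123725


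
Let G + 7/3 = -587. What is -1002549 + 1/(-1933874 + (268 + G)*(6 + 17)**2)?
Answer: -6327666212325/6311578 ≈ -1.0025e+6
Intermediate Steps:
G = -1768/3 (G = -7/3 - 587 = -1768/3 ≈ -589.33)
-1002549 + 1/(-1933874 + (268 + G)*(6 + 17)**2) = -1002549 + 1/(-1933874 + (268 - 1768/3)*(6 + 17)**2) = -1002549 + 1/(-1933874 - 964/3*23**2) = -1002549 + 1/(-1933874 - 964/3*529) = -1002549 + 1/(-1933874 - 509956/3) = -1002549 + 1/(-6311578/3) = -1002549 - 3/6311578 = -6327666212325/6311578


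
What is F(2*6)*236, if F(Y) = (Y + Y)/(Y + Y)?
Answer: 236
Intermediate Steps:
F(Y) = 1 (F(Y) = (2*Y)/((2*Y)) = (2*Y)*(1/(2*Y)) = 1)
F(2*6)*236 = 1*236 = 236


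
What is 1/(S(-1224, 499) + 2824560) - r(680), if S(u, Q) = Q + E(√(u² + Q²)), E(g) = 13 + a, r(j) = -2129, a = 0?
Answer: 6014578289/2825072 ≈ 2129.0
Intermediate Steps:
E(g) = 13 (E(g) = 13 + 0 = 13)
S(u, Q) = 13 + Q (S(u, Q) = Q + 13 = 13 + Q)
1/(S(-1224, 499) + 2824560) - r(680) = 1/((13 + 499) + 2824560) - 1*(-2129) = 1/(512 + 2824560) + 2129 = 1/2825072 + 2129 = 6014578289/2825072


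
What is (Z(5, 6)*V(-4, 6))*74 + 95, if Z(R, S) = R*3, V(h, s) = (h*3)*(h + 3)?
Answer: 13415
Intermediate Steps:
V(h, s) = 3*h*(3 + h) (V(h, s) = (3*h)*(3 + h) = 3*h*(3 + h))
Z(R, S) = 3*R
(Z(5, 6)*V(-4, 6))*74 + 95 = ((3*5)*(3*(-4)*(3 - 4)))*74 + 95 = (15*(3*(-4)*(-1)))*74 + 95 = (15*12)*74 + 95 = 180*74 + 95 = 13320 + 95 = 13415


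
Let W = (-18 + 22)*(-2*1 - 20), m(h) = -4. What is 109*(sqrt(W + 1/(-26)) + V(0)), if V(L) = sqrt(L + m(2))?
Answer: 109*I*(52 + sqrt(59514))/26 ≈ 1240.7*I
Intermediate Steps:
W = -88 (W = 4*(-2 - 20) = 4*(-22) = -88)
V(L) = sqrt(-4 + L) (V(L) = sqrt(L - 4) = sqrt(-4 + L))
109*(sqrt(W + 1/(-26)) + V(0)) = 109*(sqrt(-88 + 1/(-26)) + sqrt(-4 + 0)) = 109*(sqrt(-88 - 1/26) + sqrt(-4)) = 109*(sqrt(-2289/26) + 2*I) = 109*(I*sqrt(59514)/26 + 2*I) = 109*(2*I + I*sqrt(59514)/26) = 218*I + 109*I*sqrt(59514)/26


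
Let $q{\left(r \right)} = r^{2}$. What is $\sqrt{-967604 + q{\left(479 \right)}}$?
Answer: $i \sqrt{738163} \approx 859.16 i$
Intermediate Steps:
$\sqrt{-967604 + q{\left(479 \right)}} = \sqrt{-967604 + 479^{2}} = \sqrt{-967604 + 229441} = \sqrt{-738163} = i \sqrt{738163}$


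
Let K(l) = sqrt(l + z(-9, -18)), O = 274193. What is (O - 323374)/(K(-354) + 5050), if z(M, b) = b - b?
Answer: -124182025/12751427 + 49181*I*sqrt(354)/25502854 ≈ -9.7387 + 0.036284*I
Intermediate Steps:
z(M, b) = 0
K(l) = sqrt(l) (K(l) = sqrt(l + 0) = sqrt(l))
(O - 323374)/(K(-354) + 5050) = (274193 - 323374)/(sqrt(-354) + 5050) = -49181/(I*sqrt(354) + 5050) = -49181/(5050 + I*sqrt(354))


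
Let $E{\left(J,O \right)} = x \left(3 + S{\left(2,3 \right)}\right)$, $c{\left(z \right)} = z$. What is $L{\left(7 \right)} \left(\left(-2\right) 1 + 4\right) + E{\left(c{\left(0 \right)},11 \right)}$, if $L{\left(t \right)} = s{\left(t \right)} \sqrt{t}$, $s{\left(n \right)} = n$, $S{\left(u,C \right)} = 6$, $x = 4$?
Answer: $36 + 14 \sqrt{7} \approx 73.041$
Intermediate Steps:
$E{\left(J,O \right)} = 36$ ($E{\left(J,O \right)} = 4 \left(3 + 6\right) = 4 \cdot 9 = 36$)
$L{\left(t \right)} = t^{\frac{3}{2}}$ ($L{\left(t \right)} = t \sqrt{t} = t^{\frac{3}{2}}$)
$L{\left(7 \right)} \left(\left(-2\right) 1 + 4\right) + E{\left(c{\left(0 \right)},11 \right)} = 7^{\frac{3}{2}} \left(\left(-2\right) 1 + 4\right) + 36 = 7 \sqrt{7} \left(-2 + 4\right) + 36 = 7 \sqrt{7} \cdot 2 + 36 = 14 \sqrt{7} + 36 = 36 + 14 \sqrt{7}$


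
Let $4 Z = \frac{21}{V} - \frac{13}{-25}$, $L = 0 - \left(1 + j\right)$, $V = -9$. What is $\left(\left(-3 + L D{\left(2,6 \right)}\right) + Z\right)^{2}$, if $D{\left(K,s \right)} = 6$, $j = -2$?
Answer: $\frac{36481}{5625} \approx 6.4855$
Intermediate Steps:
$L = 1$ ($L = 0 - -1 = 0 + \left(-1 + 2\right) = 0 + 1 = 1$)
$Z = - \frac{34}{75}$ ($Z = \frac{\frac{21}{-9} - \frac{13}{-25}}{4} = \frac{21 \left(- \frac{1}{9}\right) - - \frac{13}{25}}{4} = \frac{- \frac{7}{3} + \frac{13}{25}}{4} = \frac{1}{4} \left(- \frac{136}{75}\right) = - \frac{34}{75} \approx -0.45333$)
$\left(\left(-3 + L D{\left(2,6 \right)}\right) + Z\right)^{2} = \left(\left(-3 + 1 \cdot 6\right) - \frac{34}{75}\right)^{2} = \left(\left(-3 + 6\right) - \frac{34}{75}\right)^{2} = \left(3 - \frac{34}{75}\right)^{2} = \left(\frac{191}{75}\right)^{2} = \frac{36481}{5625}$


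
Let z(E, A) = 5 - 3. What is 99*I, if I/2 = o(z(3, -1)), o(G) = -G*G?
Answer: -792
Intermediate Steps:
z(E, A) = 2
o(G) = -G**2
I = -8 (I = 2*(-1*2**2) = 2*(-1*4) = 2*(-4) = -8)
99*I = 99*(-8) = -792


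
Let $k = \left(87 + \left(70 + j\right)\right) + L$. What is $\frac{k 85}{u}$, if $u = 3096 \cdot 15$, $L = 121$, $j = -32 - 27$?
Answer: $\frac{1241}{3096} \approx 0.40084$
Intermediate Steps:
$j = -59$
$u = 46440$
$k = 219$ ($k = \left(87 + \left(70 - 59\right)\right) + 121 = \left(87 + 11\right) + 121 = 98 + 121 = 219$)
$\frac{k 85}{u} = \frac{219 \cdot 85}{46440} = 18615 \cdot \frac{1}{46440} = \frac{1241}{3096}$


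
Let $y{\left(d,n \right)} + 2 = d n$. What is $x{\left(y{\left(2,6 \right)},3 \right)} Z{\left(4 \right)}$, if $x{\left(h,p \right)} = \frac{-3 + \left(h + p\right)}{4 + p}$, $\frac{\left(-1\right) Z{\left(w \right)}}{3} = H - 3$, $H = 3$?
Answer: $0$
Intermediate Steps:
$Z{\left(w \right)} = 0$ ($Z{\left(w \right)} = - 3 \left(3 - 3\right) = \left(-3\right) 0 = 0$)
$y{\left(d,n \right)} = -2 + d n$
$x{\left(h,p \right)} = \frac{-3 + h + p}{4 + p}$
$x{\left(y{\left(2,6 \right)},3 \right)} Z{\left(4 \right)} = \frac{-3 + \left(-2 + 2 \cdot 6\right) + 3}{4 + 3} \cdot 0 = \frac{-3 + \left(-2 + 12\right) + 3}{7} \cdot 0 = \frac{-3 + 10 + 3}{7} \cdot 0 = \frac{1}{7} \cdot 10 \cdot 0 = \frac{10}{7} \cdot 0 = 0$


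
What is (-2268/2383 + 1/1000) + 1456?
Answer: 3467382383/2383000 ≈ 1455.0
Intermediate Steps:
(-2268/2383 + 1/1000) + 1456 = -2265617/2383000 + 1456 = 3467382383/2383000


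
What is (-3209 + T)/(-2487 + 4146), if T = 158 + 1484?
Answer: -1567/1659 ≈ -0.94454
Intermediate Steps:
T = 1642
(-3209 + T)/(-2487 + 4146) = (-3209 + 1642)/(-2487 + 4146) = -1567/1659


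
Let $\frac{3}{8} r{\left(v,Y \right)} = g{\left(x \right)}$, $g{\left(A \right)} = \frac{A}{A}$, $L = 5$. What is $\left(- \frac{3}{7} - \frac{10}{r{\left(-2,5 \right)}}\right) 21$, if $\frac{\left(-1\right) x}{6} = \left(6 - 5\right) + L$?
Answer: $- \frac{351}{4} \approx -87.75$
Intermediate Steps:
$x = -36$ ($x = - 6 \left(\left(6 - 5\right) + 5\right) = - 6 \left(1 + 5\right) = \left(-6\right) 6 = -36$)
$g{\left(A \right)} = 1$
$r{\left(v,Y \right)} = \frac{8}{3}$ ($r{\left(v,Y \right)} = \frac{8}{3} \cdot 1 = \frac{8}{3}$)
$\left(- \frac{3}{7} - \frac{10}{r{\left(-2,5 \right)}}\right) 21 = \left(- \frac{3}{7} - \frac{10}{\frac{8}{3}}\right) 21 = \left(\left(-3\right) \frac{1}{7} - \frac{15}{4}\right) 21 = \left(- \frac{3}{7} - \frac{15}{4}\right) 21 = \left(- \frac{117}{28}\right) 21 = - \frac{351}{4}$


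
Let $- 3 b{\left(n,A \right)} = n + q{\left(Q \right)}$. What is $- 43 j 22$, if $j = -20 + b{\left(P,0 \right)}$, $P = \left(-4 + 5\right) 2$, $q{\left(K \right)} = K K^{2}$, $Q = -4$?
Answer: $- \frac{1892}{3} \approx -630.67$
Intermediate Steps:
$q{\left(K \right)} = K^{3}$
$P = 2$ ($P = 1 \cdot 2 = 2$)
$b{\left(n,A \right)} = \frac{64}{3} - \frac{n}{3}$ ($b{\left(n,A \right)} = - \frac{n + \left(-4\right)^{3}}{3} = - \frac{n - 64}{3} = - \frac{-64 + n}{3} = \frac{64}{3} - \frac{n}{3}$)
$j = \frac{2}{3}$ ($j = -20 + \left(\frac{64}{3} - \frac{2}{3}\right) = -20 + \frac{62}{3} = \frac{2}{3} \approx 0.66667$)
$- 43 j 22 = \left(-43\right) \frac{2}{3} \cdot 22 = \left(- \frac{86}{3}\right) 22 = - \frac{1892}{3}$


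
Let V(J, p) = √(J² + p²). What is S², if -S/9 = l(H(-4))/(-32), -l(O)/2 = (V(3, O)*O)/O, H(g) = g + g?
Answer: 5913/256 ≈ 23.098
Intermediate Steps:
H(g) = 2*g
l(O) = -2*√(9 + O²) (l(O) = -2*√(3² + O²)*O/O = -2*√(9 + O²)*O/O = -2*O*√(9 + O²)/O = -2*√(9 + O²))
S = -9*√73/16 (S = -9*(-2*√(9 + (2*(-4))²))/(-32) = -9*(-2*√(9 + (-8)²))*(-1)/32 = -9*(-2*√(9 + 64))*(-1)/32 = -9*(-2*√73)*(-1)/32 = -9*√73/16 ≈ -4.8060)
S² = (-9*√73/16)² = 5913/256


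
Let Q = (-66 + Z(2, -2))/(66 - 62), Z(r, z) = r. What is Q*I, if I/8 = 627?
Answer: -80256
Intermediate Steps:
I = 5016 (I = 8*627 = 5016)
Q = -16 (Q = (-66 + 2)/(66 - 62) = -64/4 = -64*1/4 = -16)
Q*I = -16*5016 = -80256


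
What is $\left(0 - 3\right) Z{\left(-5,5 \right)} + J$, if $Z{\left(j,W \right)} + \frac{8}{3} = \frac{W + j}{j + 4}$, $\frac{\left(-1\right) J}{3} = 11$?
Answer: $-25$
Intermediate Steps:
$J = -33$ ($J = \left(-3\right) 11 = -33$)
$Z{\left(j,W \right)} = - \frac{8}{3} + \frac{W + j}{4 + j}$ ($Z{\left(j,W \right)} = - \frac{8}{3} + \frac{W + j}{j + 4} = - \frac{8}{3} + \frac{W + j}{4 + j}$)
$\left(0 - 3\right) Z{\left(-5,5 \right)} + J = \left(0 - 3\right) \frac{-32 - -25 + 3 \cdot 5}{3 \left(4 - 5\right)} - 33 = \left(0 - 3\right) \frac{-32 + 25 + 15}{3 \left(-1\right)} - 33 = - 3 \cdot \frac{1}{3} \left(-1\right) 8 - 33 = \left(-3\right) \left(- \frac{8}{3}\right) - 33 = 8 - 33 = -25$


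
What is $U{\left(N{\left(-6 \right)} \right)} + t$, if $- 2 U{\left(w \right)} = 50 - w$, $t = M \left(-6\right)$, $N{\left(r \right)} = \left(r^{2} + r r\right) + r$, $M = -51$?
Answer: $314$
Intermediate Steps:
$N{\left(r \right)} = r + 2 r^{2}$ ($N{\left(r \right)} = \left(r^{2} + r^{2}\right) + r = 2 r^{2} + r = r + 2 r^{2}$)
$t = 306$ ($t = \left(-51\right) \left(-6\right) = 306$)
$U{\left(w \right)} = -25 + \frac{w}{2}$ ($U{\left(w \right)} = - \frac{50 - w}{2} = -25 + \frac{w}{2}$)
$U{\left(N{\left(-6 \right)} \right)} + t = \left(-25 + \frac{\left(-6\right) \left(1 + 2 \left(-6\right)\right)}{2}\right) + 306 = \left(-25 + \frac{\left(-6\right) \left(1 - 12\right)}{2}\right) + 306 = \left(-25 + \frac{\left(-6\right) \left(-11\right)}{2}\right) + 306 = \left(-25 + \frac{1}{2} \cdot 66\right) + 306 = \left(-25 + 33\right) + 306 = 8 + 306 = 314$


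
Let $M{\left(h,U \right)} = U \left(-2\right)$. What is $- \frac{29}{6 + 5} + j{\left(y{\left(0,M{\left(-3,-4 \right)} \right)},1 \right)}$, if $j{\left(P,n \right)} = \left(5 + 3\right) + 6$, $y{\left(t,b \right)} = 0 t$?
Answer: $\frac{125}{11} \approx 11.364$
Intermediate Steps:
$M{\left(h,U \right)} = - 2 U$
$y{\left(t,b \right)} = 0$
$j{\left(P,n \right)} = 14$ ($j{\left(P,n \right)} = 8 + 6 = 14$)
$- \frac{29}{6 + 5} + j{\left(y{\left(0,M{\left(-3,-4 \right)} \right)},1 \right)} = - \frac{29}{6 + 5} + 14 = - \frac{29}{11} + 14 = \frac{125}{11}$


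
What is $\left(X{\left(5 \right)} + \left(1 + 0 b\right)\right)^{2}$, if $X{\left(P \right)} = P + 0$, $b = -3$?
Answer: $36$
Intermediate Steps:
$X{\left(P \right)} = P$
$\left(X{\left(5 \right)} + \left(1 + 0 b\right)\right)^{2} = \left(5 + \left(1 + 0 \left(-3\right)\right)\right)^{2} = \left(5 + \left(1 + 0\right)\right)^{2} = \left(5 + 1\right)^{2} = 6^{2} = 36$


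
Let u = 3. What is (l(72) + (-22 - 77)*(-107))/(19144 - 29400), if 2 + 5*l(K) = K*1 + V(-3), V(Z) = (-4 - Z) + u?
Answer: -53037/51280 ≈ -1.0343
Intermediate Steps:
V(Z) = -1 - Z (V(Z) = (-4 - Z) + 3 = -1 - Z)
l(K) = K/5 (l(K) = -⅖ + (K*1 + (-1 - 1*(-3)))/5 = -⅖ + (K + (-1 + 3))/5 = -⅖ + (K + 2)/5 = -⅖ + (2 + K)/5 = -⅖ + (⅖ + K/5) = K/5)
(l(72) + (-22 - 77)*(-107))/(19144 - 29400) = ((⅕)*72 + (-22 - 77)*(-107))/(19144 - 29400) = (72/5 - 99*(-107))/(-10256) = (72/5 + 10593)*(-1/10256) = (53037/5)*(-1/10256) = -53037/51280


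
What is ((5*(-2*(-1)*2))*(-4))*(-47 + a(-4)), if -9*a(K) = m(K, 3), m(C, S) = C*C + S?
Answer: 35360/9 ≈ 3928.9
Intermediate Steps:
m(C, S) = S + C² (m(C, S) = C² + S = S + C²)
a(K) = -⅓ - K²/9 (a(K) = -(3 + K²)/9 = -⅓ - K²/9)
((5*(-2*(-1)*2))*(-4))*(-47 + a(-4)) = ((5*(-2*(-1)*2))*(-4))*(-47 + (-⅓ - ⅑*(-4)²)) = ((5*(2*2))*(-4))*(-47 + (-⅓ - ⅑*16)) = ((5*4)*(-4))*(-47 + (-⅓ - 16/9)) = (20*(-4))*(-47 - 19/9) = -80*(-442/9) = 35360/9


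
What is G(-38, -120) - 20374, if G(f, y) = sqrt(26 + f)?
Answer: -20374 + 2*I*sqrt(3) ≈ -20374.0 + 3.4641*I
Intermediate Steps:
G(-38, -120) - 20374 = sqrt(26 - 38) - 20374 = sqrt(-12) - 20374 = 2*I*sqrt(3) - 20374 = -20374 + 2*I*sqrt(3)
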